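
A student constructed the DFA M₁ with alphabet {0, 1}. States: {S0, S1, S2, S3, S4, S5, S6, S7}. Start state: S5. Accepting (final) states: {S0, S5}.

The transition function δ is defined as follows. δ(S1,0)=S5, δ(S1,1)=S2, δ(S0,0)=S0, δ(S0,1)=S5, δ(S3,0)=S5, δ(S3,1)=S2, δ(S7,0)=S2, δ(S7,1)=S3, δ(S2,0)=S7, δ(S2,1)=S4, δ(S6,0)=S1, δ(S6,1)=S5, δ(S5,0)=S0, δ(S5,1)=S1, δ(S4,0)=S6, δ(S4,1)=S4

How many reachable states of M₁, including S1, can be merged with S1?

Every state is reachable, so we keep all 8.
Initial partition by acceptance: {S0,S5} | {S1,S2,S3,S4,S6,S7}.
Split {S0,S5} by δ(·,1) → {S0} and {S5}.
Refine {S1,S2,S3,S4,S6,S7} on symbol 0: members go to different blocks, giving {S2,S4,S6,S7} and {S1,S3}.
On input 0, block {S2,S4,S6,S7} splits into {S2,S4,S7} and {S6}.
Refine {S2,S4,S7} on symbol 0: members go to different blocks, giving {S2,S7} and {S4}.
On input 1, block {S2,S7} splits into {S2} and {S7}.
The partition is now stable with 7 blocks: {S0} | {S2} | {S5} | {S1,S3} | {S6} | {S4} | {S7}.
State S1 belongs to the block {S1,S3}, which has 2 states.

2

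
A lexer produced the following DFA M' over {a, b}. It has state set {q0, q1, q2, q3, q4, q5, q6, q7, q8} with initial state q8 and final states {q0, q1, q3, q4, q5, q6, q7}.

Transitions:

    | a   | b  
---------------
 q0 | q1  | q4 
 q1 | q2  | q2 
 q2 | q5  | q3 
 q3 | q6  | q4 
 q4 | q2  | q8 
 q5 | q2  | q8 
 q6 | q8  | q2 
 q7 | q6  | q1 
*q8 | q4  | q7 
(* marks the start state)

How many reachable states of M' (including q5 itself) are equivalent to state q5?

States {q0} cannot be reached from the start state, so discard them.
P0 = {q1,q3,q4,q5,q6,q7} | {q2,q8}.
Refine {q1,q3,q4,q5,q6,q7} on symbol a: members go to different blocks, giving {q1,q4,q5,q6} and {q3,q7}.
The partition is now stable with 3 blocks: {q1,q4,q5,q6} | {q2,q8} | {q3,q7}.
State q5 belongs to the block {q1,q4,q5,q6}, which has 4 states.

4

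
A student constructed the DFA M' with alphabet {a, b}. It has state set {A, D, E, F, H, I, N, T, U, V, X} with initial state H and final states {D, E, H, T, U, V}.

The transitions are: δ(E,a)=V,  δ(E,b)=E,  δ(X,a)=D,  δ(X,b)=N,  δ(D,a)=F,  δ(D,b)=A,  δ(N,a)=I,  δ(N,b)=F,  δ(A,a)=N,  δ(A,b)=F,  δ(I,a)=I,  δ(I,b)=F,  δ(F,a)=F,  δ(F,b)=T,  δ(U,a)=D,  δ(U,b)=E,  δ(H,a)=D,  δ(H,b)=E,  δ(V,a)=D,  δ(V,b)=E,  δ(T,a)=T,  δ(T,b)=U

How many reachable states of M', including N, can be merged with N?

First remove the unreachable states {X}; 10 states remain.
Start with accepting vs non-accepting: {D,E,H,T,U,V} | {A,F,I,N}.
On input a, block {D,E,H,T,U,V} splits into {E,H,T,U,V} and {D}.
Split {E,H,T,U,V} by δ(·,a) → {H,U,V} and {E,T}.
Refine {A,F,I,N} on symbol b: members go to different blocks, giving {A,I,N} and {F}.
On input a, block {E,T} splits into {T} and {E}.
The partition is now stable with 6 blocks: {H,U,V} | {A,I,N} | {D} | {T} | {F} | {E}.
The equivalence class containing N is {A,I,N}, of size 3.

3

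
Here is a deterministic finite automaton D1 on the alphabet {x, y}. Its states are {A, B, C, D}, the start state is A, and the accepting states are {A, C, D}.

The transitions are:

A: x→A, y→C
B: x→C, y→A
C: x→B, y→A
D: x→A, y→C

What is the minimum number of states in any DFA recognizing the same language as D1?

States {D} cannot be reached from the start state, so discard them.
Start with accepting vs non-accepting: {A,C} | {B}.
Split {A,C} by δ(·,x) → {A} and {C}.
Stable partition: {A} | {B} | {C} — 3 equivalence classes.

3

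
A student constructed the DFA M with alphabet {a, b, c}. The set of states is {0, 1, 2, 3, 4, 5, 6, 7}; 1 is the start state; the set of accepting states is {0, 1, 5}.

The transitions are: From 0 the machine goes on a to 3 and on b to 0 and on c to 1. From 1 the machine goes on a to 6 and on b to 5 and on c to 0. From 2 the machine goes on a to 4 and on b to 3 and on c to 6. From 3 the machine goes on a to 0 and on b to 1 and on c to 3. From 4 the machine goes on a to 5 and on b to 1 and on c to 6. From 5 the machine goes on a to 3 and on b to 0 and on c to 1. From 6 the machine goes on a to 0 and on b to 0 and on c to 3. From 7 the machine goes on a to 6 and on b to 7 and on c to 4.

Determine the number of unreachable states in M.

3

Starting at 1 and following transitions, the reachable set is {0, 1, 3, 5, 6}. That leaves 2, 4, 7 unreachable — 3 in total.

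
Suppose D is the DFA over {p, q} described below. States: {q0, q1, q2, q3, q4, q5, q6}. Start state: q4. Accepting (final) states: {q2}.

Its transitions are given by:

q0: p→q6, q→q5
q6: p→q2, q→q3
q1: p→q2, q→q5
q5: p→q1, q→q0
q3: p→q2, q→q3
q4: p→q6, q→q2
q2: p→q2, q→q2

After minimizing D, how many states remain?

3

States {q0,q1,q5} cannot be reached from the start state, so discard them.
Start with accepting vs non-accepting: {q2} | {q3,q4,q6}.
On input p, block {q3,q4,q6} splits into {q3,q6} and {q4}.
No further refinement is possible. Final partition (3 blocks): {q2} | {q3,q6} | {q4}.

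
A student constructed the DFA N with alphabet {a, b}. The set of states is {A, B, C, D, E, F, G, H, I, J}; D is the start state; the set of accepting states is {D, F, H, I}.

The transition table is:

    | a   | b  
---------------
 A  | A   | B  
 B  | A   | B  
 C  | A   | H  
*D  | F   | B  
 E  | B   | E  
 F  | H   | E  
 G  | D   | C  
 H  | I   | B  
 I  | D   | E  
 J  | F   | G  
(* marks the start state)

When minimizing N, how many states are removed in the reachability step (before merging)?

BFS from D reaches {A, B, D, E, F, H, I}; the 3 state(s) C, G, J are never visited.

3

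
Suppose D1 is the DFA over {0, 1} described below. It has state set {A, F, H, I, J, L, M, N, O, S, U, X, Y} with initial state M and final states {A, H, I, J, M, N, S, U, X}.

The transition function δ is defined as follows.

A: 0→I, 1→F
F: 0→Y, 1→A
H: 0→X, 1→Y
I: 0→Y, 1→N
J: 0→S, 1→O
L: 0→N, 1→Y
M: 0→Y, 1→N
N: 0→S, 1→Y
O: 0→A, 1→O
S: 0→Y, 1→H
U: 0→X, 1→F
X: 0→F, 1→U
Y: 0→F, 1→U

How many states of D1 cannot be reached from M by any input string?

3

No path from M leads to J, L, O; the other 10 states are all reachable.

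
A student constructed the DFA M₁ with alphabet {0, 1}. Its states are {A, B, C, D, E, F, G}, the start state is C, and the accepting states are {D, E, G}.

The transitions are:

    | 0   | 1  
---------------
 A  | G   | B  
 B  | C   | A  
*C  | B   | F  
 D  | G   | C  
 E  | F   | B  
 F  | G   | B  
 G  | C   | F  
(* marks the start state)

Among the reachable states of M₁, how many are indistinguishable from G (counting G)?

Reachable states from the start: {A,B,C,F,G}. Unreachable: {D,E} — drop them.
P0 = {G} | {A,B,C,F}.
Refine {A,B,C,F} on symbol 0: members go to different blocks, giving {A,F} and {B,C}.
No further refinement is possible. Final partition (3 blocks): {G} | {A,F} | {B,C}.
The equivalence class containing G is {G}, of size 1.

1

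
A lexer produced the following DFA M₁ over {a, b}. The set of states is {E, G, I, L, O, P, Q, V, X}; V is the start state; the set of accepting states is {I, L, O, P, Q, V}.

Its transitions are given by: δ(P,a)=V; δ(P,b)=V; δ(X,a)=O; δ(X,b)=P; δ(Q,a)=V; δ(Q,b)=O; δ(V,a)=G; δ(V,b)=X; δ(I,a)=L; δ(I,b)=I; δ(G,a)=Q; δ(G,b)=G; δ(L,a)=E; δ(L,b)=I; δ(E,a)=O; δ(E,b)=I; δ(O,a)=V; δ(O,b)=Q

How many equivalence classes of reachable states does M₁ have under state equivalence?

5

Reachable states from the start: {G,O,P,Q,V,X}. Unreachable: {E,I,L} — drop them.
P0 = {O,P,Q,V} | {G,X}.
On input a, block {O,P,Q,V} splits into {O,P,Q} and {V}.
Split {O,P,Q} by δ(·,b) → {O,Q} and {P}.
On input b, block {G,X} splits into {G} and {X}.
The partition is now stable with 5 blocks: {O,Q} | {G} | {V} | {P} | {X}.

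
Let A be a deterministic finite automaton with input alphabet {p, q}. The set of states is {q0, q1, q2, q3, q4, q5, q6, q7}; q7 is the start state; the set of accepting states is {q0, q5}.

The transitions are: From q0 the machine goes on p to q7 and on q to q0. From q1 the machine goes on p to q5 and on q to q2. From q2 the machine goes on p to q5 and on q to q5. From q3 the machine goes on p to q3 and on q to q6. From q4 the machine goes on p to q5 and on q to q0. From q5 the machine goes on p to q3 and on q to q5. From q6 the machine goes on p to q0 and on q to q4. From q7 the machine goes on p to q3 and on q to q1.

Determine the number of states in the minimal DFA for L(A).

Start with accepting vs non-accepting: {q0,q5} | {q1,q2,q3,q4,q6,q7}.
On input p, block {q1,q2,q3,q4,q6,q7} splits into {q1,q2,q4,q6} and {q3,q7}.
Refine {q1,q2,q4,q6} on symbol q: members go to different blocks, giving {q1,q6} and {q2,q4}.
Stable partition: {q0,q5} | {q1,q6} | {q3,q7} | {q2,q4} — 4 equivalence classes.

4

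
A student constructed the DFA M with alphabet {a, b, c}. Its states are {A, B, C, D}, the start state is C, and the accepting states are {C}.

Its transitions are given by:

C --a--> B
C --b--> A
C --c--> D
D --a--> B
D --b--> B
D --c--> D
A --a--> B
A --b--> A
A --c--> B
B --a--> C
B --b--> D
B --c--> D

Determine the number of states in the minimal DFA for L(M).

P0 = {C} | {A,B,D}.
Split {A,B,D} by δ(·,a) → {A,D} and {B}.
Refine {A,D} on symbol b: members go to different blocks, giving {A} and {D}.
No further refinement is possible. Final partition (4 blocks): {C} | {A} | {B} | {D}.

4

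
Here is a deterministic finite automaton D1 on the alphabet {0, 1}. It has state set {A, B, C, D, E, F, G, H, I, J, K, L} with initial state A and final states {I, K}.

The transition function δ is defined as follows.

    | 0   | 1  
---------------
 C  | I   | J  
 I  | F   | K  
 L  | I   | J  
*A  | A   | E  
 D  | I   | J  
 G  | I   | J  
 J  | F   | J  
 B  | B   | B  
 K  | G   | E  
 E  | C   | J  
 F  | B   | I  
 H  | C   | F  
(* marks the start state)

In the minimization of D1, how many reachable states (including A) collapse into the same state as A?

1

First remove the unreachable states {D,H,L}; 9 states remain.
P0 = {I,K} | {A,B,C,E,F,G,J}.
Split {I,K} by δ(·,1) → {I} and {K}.
Refine {A,B,C,E,F,G,J} on symbol 0: members go to different blocks, giving {A,B,E,F,J} and {C,G}.
On input 0, block {A,B,E,F,J} splits into {A,B,F,J} and {E}.
Refine {A,B,F,J} on symbol 1: members go to different blocks, giving {B,J} and {A} and {F}.
Split {B,J} by δ(·,0) → {B} and {J}.
The partition is now stable with 8 blocks: {I} | {B} | {K} | {C,G} | {E} | {A} | {F} | {J}.
The equivalence class containing A is {A}, of size 1.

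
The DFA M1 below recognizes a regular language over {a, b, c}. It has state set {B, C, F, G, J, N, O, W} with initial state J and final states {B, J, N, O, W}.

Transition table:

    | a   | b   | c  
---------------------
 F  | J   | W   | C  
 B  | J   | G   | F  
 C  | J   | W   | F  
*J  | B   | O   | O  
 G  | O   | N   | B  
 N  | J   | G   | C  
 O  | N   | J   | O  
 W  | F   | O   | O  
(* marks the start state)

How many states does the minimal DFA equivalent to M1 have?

5

All states are reachable from the start state.
P0 = {B,J,N,O,W} | {C,F,G}.
On input a, block {B,J,N,O,W} splits into {B,J,N,O} and {W}.
Split {B,J,N,O} by δ(·,b) → {B,N} and {J,O}.
Split {C,F,G} by δ(·,b) → {C,F} and {G}.
Stable partition: {B,N} | {C,F} | {W} | {J,O} | {G} — 5 equivalence classes.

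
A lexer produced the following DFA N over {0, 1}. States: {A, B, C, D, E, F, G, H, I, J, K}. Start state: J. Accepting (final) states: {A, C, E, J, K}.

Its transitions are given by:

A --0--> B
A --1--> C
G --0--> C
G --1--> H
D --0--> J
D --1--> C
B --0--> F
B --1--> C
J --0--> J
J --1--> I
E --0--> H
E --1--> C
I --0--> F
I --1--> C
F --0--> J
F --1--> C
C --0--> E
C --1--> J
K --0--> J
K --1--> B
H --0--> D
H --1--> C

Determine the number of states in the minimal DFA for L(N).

Reachable states from the start: {C,D,E,F,H,I,J}. Unreachable: {A,B,G,K} — drop them.
Start with accepting vs non-accepting: {C,E,J} | {D,F,H,I}.
Refine {C,E,J} on symbol 0: members go to different blocks, giving {C,J} and {E}.
On input 0, block {C,J} splits into {C} and {J}.
On input 0, block {D,F,H,I} splits into {D,F} and {H,I}.
No further refinement is possible. Final partition (5 blocks): {C} | {D,F} | {E} | {J} | {H,I}.

5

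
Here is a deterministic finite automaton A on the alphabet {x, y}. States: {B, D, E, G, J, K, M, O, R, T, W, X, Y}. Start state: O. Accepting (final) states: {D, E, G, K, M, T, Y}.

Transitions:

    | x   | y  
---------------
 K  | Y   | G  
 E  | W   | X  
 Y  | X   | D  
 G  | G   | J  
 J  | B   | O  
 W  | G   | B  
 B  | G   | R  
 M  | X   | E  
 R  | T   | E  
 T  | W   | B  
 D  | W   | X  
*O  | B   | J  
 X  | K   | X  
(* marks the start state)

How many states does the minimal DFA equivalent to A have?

10

Reachable states from the start: {B,D,E,G,J,K,O,R,T,W,X,Y}. Unreachable: {M} — drop them.
Start with accepting vs non-accepting: {D,E,G,K,T,Y} | {B,J,O,R,W,X}.
Split {D,E,G,K,T,Y} by δ(·,x) → {D,E,T,Y} and {G,K}.
Split {D,E,T,Y} by δ(·,y) → {D,E,T} and {Y}.
Split {B,J,O,R,W,X} by δ(·,x) → {B,W,X} and {J,O} and {R}.
Refine {B,W,X} on symbol y: members go to different blocks, giving {W,X} and {B}.
On input y, block {D,E,T} splits into {D,E} and {T}.
Refine {W,X} on symbol y: members go to different blocks, giving {W} and {X}.
Refine {G,K} on symbol x: members go to different blocks, giving {G} and {K}.
No further refinement is possible. Final partition (10 blocks): {D,E} | {W} | {G} | {Y} | {J,O} | {R} | {B} | {T} | {X} | {K}.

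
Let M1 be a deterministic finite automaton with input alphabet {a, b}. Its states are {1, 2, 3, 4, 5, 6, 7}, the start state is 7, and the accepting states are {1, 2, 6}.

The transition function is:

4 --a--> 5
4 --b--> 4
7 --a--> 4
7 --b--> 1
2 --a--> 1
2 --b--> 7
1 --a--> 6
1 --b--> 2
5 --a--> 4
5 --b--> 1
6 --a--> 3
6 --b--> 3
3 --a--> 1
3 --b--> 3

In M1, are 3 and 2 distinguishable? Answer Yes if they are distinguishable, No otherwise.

Every state is reachable, so we keep all 7.
Initial partition by acceptance: {1,2,6} | {3,4,5,7}.
Refine {1,2,6} on symbol a: members go to different blocks, giving {1,2} and {6}.
On input a, block {1,2} splits into {1} and {2}.
Split {3,4,5,7} by δ(·,a) → {4,5,7} and {3}.
Refine {4,5,7} on symbol b: members go to different blocks, giving {5,7} and {4}.
Stable partition: {1} | {5,7} | {6} | {2} | {3} | {4} — 6 equivalence classes.
3 and 2 end up in different blocks, so they are distinguishable. For instance, the string 'ε' is accepted from only 2.

Yes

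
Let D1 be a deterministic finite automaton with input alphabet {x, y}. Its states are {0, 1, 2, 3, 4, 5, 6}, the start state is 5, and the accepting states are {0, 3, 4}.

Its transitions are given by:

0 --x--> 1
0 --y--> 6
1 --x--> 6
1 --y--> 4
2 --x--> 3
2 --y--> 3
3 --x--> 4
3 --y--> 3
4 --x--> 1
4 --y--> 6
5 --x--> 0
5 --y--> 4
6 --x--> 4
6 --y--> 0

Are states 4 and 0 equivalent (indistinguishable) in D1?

Yes

First remove the unreachable states {2,3}; 5 states remain.
Initial partition by acceptance: {0,4} | {1,5,6}.
Split {1,5,6} by δ(·,x) → {5,6} and {1}.
The partition is now stable with 3 blocks: {0,4} | {5,6} | {1}.
4 and 0 lie in the same block of the stable partition, so they are equivalent — no string distinguishes them.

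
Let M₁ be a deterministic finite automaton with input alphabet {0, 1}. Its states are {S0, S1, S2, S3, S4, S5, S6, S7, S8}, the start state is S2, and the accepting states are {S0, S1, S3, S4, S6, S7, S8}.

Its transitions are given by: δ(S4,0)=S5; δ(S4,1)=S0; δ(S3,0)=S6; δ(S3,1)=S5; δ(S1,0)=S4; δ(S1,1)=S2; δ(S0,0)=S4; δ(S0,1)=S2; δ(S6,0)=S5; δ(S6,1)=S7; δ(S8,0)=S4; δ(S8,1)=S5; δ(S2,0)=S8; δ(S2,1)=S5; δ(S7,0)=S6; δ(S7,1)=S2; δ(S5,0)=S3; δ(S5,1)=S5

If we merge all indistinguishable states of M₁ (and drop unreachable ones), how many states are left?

3

Reachable states from the start: {S0,S2,S3,S4,S5,S6,S7,S8}. Unreachable: {S1} — drop them.
Start with accepting vs non-accepting: {S0,S3,S4,S6,S7,S8} | {S2,S5}.
Refine {S0,S3,S4,S6,S7,S8} on symbol 0: members go to different blocks, giving {S0,S3,S7,S8} and {S4,S6}.
No further refinement is possible. Final partition (3 blocks): {S0,S3,S7,S8} | {S2,S5} | {S4,S6}.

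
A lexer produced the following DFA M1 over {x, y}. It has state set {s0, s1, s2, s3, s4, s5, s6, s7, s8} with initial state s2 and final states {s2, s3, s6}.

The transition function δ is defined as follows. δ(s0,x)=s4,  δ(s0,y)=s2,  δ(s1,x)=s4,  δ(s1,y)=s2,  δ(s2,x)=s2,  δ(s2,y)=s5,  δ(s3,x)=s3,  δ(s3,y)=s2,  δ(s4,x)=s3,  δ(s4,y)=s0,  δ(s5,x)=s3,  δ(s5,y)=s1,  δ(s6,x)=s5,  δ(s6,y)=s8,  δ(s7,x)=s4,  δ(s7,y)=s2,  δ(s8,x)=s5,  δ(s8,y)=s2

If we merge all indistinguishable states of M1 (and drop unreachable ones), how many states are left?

4

First remove the unreachable states {s6,s7,s8}; 6 states remain.
Start with accepting vs non-accepting: {s2,s3} | {s0,s1,s4,s5}.
On input y, block {s2,s3} splits into {s2} and {s3}.
Refine {s0,s1,s4,s5} on symbol x: members go to different blocks, giving {s0,s1} and {s4,s5}.
No further refinement is possible. Final partition (4 blocks): {s2} | {s0,s1} | {s3} | {s4,s5}.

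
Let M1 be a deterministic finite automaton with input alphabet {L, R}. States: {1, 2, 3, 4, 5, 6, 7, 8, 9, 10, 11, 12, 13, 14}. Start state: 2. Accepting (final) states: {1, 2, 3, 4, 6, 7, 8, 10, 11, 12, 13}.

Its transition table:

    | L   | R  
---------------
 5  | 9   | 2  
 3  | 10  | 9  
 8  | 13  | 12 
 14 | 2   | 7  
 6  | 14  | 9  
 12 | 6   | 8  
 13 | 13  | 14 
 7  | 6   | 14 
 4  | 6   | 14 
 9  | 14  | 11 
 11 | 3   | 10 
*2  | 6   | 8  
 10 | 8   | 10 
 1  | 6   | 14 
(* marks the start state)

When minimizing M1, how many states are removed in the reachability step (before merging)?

No path from 2 leads to 1, 4, 5; the other 11 states are all reachable.

3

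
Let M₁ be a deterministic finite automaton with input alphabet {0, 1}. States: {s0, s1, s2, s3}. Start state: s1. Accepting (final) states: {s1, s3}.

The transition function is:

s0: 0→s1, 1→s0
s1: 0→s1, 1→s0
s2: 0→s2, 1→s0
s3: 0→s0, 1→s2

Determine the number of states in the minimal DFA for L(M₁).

2

States {s2,s3} cannot be reached from the start state, so discard them.
Start with accepting vs non-accepting: {s1} | {s0}.
No further refinement is possible. Final partition (2 blocks): {s1} | {s0}.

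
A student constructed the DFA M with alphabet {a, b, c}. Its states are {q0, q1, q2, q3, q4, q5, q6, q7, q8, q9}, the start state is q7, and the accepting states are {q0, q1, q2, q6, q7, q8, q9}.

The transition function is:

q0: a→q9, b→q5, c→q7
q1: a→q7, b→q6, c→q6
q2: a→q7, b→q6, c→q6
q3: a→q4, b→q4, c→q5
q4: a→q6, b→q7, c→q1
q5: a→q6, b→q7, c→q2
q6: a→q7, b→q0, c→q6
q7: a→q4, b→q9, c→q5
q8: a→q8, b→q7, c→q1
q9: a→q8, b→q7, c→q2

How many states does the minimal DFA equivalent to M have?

6

States {q3} cannot be reached from the start state, so discard them.
P0 = {q0,q1,q2,q6,q7,q8,q9} | {q4,q5}.
On input a, block {q0,q1,q2,q6,q7,q8,q9} splits into {q0,q1,q2,q6,q8,q9} and {q7}.
Split {q0,q1,q2,q6,q8,q9} by δ(·,a) → {q0,q8,q9} and {q1,q2,q6}.
Split {q0,q8,q9} by δ(·,b) → {q8,q9} and {q0}.
Refine {q1,q2,q6} on symbol b: members go to different blocks, giving {q1,q2} and {q6}.
Stable partition: {q8,q9} | {q4,q5} | {q7} | {q1,q2} | {q0} | {q6} — 6 equivalence classes.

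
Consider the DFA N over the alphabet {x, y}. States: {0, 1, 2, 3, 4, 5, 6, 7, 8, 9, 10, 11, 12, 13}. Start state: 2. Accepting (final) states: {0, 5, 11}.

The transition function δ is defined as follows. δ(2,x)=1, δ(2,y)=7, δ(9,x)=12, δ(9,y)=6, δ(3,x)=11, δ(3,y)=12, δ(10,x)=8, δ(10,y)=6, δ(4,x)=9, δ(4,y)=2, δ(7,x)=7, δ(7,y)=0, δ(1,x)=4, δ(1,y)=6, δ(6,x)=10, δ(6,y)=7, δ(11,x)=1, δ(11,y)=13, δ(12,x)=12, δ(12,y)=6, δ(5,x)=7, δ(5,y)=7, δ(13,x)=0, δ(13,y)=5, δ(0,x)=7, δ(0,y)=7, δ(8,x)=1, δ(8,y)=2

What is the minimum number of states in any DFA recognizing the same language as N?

4

First remove the unreachable states {3,5,11,13}; 10 states remain.
Initial partition by acceptance: {0} | {1,2,4,6,7,8,9,10,12}.
Split {1,2,4,6,7,8,9,10,12} by δ(·,y) → {1,2,4,6,8,9,10,12} and {7}.
Refine {1,2,4,6,8,9,10,12} on symbol y: members go to different blocks, giving {1,4,8,9,10,12} and {2,6}.
No further refinement is possible. Final partition (4 blocks): {0} | {1,4,8,9,10,12} | {7} | {2,6}.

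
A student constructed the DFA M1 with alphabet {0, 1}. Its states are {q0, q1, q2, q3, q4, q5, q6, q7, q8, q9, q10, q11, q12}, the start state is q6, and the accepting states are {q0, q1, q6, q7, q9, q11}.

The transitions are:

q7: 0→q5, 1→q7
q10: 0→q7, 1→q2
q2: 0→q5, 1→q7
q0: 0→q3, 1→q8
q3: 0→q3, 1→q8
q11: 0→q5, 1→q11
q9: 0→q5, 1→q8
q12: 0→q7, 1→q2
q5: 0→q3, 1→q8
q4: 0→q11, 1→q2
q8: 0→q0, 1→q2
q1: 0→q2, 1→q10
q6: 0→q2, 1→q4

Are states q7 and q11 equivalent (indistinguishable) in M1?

Yes

First remove the unreachable states {q1,q9,q10,q12}; 9 states remain.
Initial partition by acceptance: {q0,q6,q7,q11} | {q2,q3,q4,q5,q8}.
On input 1, block {q0,q6,q7,q11} splits into {q0,q6} and {q7,q11}.
On input 0, block {q2,q3,q4,q5,q8} splits into {q2,q3,q5} and {q4} and {q8}.
Split {q0,q6} by δ(·,1) → {q0} and {q6}.
Refine {q2,q3,q5} on symbol 1: members go to different blocks, giving {q3,q5} and {q2}.
No further refinement is possible. Final partition (7 blocks): {q0} | {q3,q5} | {q7,q11} | {q4} | {q8} | {q6} | {q2}.
q7 and q11 lie in the same block of the stable partition, so they are equivalent — no string distinguishes them.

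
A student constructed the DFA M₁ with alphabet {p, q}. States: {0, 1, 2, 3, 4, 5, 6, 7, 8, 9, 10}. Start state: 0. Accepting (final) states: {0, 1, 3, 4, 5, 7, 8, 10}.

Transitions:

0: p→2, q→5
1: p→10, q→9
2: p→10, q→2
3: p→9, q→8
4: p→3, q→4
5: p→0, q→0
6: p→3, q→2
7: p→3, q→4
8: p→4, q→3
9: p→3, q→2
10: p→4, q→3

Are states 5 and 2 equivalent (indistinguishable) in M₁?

First remove the unreachable states {1,6,7}; 8 states remain.
Initial partition by acceptance: {0,3,4,5,8,10} | {2,9}.
Refine {0,3,4,5,8,10} on symbol p: members go to different blocks, giving {4,5,8,10} and {0,3}.
Split {4,5,8,10} by δ(·,p) → {4,5} and {8,10}.
Refine {4,5} on symbol q: members go to different blocks, giving {4} and {5}.
On input p, block {2,9} splits into {2} and {9}.
Refine {0,3} on symbol p: members go to different blocks, giving {0} and {3}.
The partition is now stable with 7 blocks: {4} | {2} | {0} | {8,10} | {5} | {9} | {3}.
5 and 2 end up in different blocks, so they are distinguishable. For instance, the string 'ε' is accepted from only 5.

No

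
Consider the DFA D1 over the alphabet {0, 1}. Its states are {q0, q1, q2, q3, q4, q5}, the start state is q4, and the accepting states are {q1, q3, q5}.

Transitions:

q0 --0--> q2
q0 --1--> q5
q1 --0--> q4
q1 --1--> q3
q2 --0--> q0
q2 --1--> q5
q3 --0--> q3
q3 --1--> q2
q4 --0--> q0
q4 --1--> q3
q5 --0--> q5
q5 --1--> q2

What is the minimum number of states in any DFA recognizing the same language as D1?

Reachable states from the start: {q0,q2,q3,q4,q5}. Unreachable: {q1} — drop them.
Start with accepting vs non-accepting: {q3,q5} | {q0,q2,q4}.
Stable partition: {q3,q5} | {q0,q2,q4} — 2 equivalence classes.

2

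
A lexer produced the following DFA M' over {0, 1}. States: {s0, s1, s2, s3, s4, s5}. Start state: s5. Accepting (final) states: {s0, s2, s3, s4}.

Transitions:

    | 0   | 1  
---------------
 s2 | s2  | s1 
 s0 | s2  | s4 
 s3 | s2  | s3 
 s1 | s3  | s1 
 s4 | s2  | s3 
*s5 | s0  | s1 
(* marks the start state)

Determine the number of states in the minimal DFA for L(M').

P0 = {s0,s2,s3,s4} | {s1,s5}.
Refine {s0,s2,s3,s4} on symbol 1: members go to different blocks, giving {s0,s3,s4} and {s2}.
Stable partition: {s0,s3,s4} | {s1,s5} | {s2} — 3 equivalence classes.

3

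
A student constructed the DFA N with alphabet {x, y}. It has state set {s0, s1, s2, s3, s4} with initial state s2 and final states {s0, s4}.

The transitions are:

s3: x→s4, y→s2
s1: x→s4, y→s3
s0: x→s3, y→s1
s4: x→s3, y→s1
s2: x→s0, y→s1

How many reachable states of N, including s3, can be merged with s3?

3

Every state is reachable, so we keep all 5.
P0 = {s0,s4} | {s1,s2,s3}.
Stable partition: {s0,s4} | {s1,s2,s3} — 2 equivalence classes.
The equivalence class containing s3 is {s1,s2,s3}, of size 3.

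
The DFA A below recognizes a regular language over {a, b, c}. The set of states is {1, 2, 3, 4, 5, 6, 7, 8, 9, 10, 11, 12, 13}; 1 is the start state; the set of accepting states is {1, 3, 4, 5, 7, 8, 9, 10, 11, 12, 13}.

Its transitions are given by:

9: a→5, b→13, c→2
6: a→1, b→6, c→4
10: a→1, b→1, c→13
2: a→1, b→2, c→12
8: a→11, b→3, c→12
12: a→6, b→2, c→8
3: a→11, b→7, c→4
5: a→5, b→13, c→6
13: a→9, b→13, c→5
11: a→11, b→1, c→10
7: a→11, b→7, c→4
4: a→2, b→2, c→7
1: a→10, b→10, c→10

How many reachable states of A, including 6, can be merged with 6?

2

Every state is reachable, so we keep all 13.
Initial partition by acceptance: {1,3,4,5,7,8,9,10,11,12,13} | {2,6}.
On input a, block {1,3,4,5,7,8,9,10,11,12,13} splits into {1,3,5,7,8,9,10,11,13} and {4,12}.
Split {1,3,5,7,8,9,10,11,13} by δ(·,c) → {1,10,11,13} and {3,7,8} and {5,9}.
On input a, block {1,10,11,13} splits into {1,10,11} and {13}.
Split {1,10,11} by δ(·,c) → {1,11} and {10}.
On input a, block {1,11} splits into {1} and {11}.
Stable partition: {1} | {2,6} | {4,12} | {3,7,8} | {5,9} | {13} | {10} | {11} — 8 equivalence classes.
State 6 belongs to the block {2,6}, which has 2 states.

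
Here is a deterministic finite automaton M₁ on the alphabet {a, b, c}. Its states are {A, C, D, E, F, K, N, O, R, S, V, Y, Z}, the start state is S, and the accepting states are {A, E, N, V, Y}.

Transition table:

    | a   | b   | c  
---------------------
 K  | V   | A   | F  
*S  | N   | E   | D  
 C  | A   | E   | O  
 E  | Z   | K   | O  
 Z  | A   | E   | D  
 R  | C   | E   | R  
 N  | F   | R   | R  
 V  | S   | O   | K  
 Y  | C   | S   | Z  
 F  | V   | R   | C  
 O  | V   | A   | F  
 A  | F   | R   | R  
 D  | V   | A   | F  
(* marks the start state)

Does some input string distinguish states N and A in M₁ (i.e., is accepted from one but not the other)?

No

Reachable states from the start: {A,C,D,E,F,K,N,O,R,S,V,Z}. Unreachable: {Y} — drop them.
Start with accepting vs non-accepting: {A,E,N,V} | {C,D,F,K,O,R,S,Z}.
Split {C,D,F,K,O,R,S,Z} by δ(·,a) → {C,D,F,K,O,S,Z} and {R}.
On input b, block {A,E,N,V} splits into {E,V} and {A,N}.
On input a, block {C,D,F,K,O,S,Z} splits into {D,F,K,O} and {C,S,Z}.
Split {D,F,K,O} by δ(·,b) → {D,K,O} and {F}.
No further refinement is possible. Final partition (6 blocks): {E,V} | {D,K,O} | {R} | {A,N} | {C,S,Z} | {F}.
N and A lie in the same block of the stable partition, so they are equivalent — no string distinguishes them.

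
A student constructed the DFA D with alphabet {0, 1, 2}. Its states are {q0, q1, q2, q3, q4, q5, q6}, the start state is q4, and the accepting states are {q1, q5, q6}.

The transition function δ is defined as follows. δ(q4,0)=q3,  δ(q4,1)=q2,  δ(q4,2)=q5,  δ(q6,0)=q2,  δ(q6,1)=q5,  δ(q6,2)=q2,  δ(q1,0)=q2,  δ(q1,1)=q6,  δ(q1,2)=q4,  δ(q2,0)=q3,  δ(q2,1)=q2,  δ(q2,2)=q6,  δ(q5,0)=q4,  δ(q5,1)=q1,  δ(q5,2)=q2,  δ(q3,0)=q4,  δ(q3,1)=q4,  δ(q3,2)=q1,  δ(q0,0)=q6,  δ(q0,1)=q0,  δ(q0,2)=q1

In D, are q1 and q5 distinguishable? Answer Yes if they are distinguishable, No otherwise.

First remove the unreachable states {q0}; 6 states remain.
P0 = {q1,q5,q6} | {q2,q3,q4}.
The partition is now stable with 2 blocks: {q1,q5,q6} | {q2,q3,q4}.
q1 and q5 lie in the same block of the stable partition, so they are equivalent — no string distinguishes them.

No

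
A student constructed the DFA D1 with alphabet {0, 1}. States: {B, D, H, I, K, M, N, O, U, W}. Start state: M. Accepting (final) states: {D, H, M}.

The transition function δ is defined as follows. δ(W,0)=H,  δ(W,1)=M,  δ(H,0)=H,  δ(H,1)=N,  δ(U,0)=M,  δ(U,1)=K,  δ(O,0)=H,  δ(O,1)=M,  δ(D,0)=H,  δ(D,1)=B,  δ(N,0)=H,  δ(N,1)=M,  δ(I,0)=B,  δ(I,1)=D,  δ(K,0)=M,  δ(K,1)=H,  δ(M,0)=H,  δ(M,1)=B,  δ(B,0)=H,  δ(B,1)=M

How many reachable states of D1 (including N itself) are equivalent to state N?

2

States {D,I,K,O,U,W} cannot be reached from the start state, so discard them.
Start with accepting vs non-accepting: {H,M} | {B,N}.
No further refinement is possible. Final partition (2 blocks): {H,M} | {B,N}.
State N belongs to the block {B,N}, which has 2 states.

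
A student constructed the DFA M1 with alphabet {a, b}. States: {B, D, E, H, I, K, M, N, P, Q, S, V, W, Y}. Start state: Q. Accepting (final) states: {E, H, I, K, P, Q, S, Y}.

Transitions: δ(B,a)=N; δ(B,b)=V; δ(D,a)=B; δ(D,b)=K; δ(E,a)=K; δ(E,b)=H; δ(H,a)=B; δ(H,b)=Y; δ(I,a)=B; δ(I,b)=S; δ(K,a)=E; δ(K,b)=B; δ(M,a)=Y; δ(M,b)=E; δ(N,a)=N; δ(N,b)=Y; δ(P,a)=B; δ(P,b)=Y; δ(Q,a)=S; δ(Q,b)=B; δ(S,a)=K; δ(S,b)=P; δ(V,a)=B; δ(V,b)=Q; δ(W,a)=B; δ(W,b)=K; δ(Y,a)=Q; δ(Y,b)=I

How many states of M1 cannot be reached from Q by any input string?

3

No path from Q leads to D, M, W; the other 11 states are all reachable.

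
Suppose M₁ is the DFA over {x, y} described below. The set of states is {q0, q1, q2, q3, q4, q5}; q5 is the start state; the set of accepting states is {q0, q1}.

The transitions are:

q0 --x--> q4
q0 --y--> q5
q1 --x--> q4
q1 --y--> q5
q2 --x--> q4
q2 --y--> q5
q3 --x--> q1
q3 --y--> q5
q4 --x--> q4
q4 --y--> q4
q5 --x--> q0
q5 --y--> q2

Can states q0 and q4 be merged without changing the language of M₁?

No

States {q1,q3} cannot be reached from the start state, so discard them.
P0 = {q0} | {q2,q4,q5}.
On input x, block {q2,q4,q5} splits into {q2,q4} and {q5}.
Split {q2,q4} by δ(·,y) → {q2} and {q4}.
The partition is now stable with 4 blocks: {q0} | {q2} | {q5} | {q4}.
q0 and q4 end up in different blocks, so they are distinguishable. For instance, the string 'ε' is accepted from only q0.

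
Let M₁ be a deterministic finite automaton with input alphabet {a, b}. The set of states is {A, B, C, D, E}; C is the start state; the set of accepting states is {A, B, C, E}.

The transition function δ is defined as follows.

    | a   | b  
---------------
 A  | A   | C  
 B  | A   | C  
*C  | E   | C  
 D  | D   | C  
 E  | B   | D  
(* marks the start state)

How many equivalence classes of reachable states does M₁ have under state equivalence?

Every state is reachable, so we keep all 5.
Start with accepting vs non-accepting: {A,B,C,E} | {D}.
On input b, block {A,B,C,E} splits into {A,B,C} and {E}.
Split {A,B,C} by δ(·,a) → {A,B} and {C}.
The partition is now stable with 4 blocks: {A,B} | {D} | {E} | {C}.

4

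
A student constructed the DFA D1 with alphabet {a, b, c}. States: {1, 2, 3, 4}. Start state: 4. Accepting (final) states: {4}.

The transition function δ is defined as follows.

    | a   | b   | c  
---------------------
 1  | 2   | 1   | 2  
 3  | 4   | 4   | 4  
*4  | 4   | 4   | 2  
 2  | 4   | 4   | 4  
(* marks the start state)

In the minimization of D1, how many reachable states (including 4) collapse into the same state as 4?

States {1,3} cannot be reached from the start state, so discard them.
Initial partition by acceptance: {4} | {2}.
The partition is now stable with 2 blocks: {4} | {2}.
State 4 belongs to the block {4}, which has 1 states.

1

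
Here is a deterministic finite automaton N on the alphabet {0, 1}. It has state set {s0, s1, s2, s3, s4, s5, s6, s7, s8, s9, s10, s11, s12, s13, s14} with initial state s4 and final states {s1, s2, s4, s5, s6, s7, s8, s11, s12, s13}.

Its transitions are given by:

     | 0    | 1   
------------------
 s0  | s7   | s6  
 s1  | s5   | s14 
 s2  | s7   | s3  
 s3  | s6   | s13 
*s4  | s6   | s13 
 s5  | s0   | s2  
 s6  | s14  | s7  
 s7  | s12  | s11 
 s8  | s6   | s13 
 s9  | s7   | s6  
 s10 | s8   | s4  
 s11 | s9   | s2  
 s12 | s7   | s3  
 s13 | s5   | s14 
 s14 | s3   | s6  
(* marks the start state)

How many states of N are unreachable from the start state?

BFS from s4 reaches {s0, s2, s3, s4, s5, s6, s7, s9, s11, s12, s13, s14}; the 3 state(s) s1, s8, s10 are never visited.

3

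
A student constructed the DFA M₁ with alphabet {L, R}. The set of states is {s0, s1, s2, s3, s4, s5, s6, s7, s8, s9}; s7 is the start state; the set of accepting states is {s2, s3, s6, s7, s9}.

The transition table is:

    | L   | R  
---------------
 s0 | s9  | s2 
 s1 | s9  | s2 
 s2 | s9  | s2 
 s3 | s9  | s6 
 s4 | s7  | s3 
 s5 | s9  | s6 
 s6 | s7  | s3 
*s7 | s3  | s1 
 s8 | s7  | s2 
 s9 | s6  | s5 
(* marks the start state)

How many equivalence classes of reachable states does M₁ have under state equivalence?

3

First remove the unreachable states {s0,s4,s8}; 7 states remain.
P0 = {s2,s3,s6,s7,s9} | {s1,s5}.
Refine {s2,s3,s6,s7,s9} on symbol R: members go to different blocks, giving {s2,s3,s6} and {s7,s9}.
The partition is now stable with 3 blocks: {s2,s3,s6} | {s1,s5} | {s7,s9}.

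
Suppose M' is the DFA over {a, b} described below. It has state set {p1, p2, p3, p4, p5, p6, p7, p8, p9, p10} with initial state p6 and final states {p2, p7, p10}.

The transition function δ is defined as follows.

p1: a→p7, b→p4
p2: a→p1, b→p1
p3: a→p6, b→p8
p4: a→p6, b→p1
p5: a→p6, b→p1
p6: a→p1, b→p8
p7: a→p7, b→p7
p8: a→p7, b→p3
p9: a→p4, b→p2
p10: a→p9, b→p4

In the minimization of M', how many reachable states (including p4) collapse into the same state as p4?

2

First remove the unreachable states {p2,p5,p9,p10}; 6 states remain.
Initial partition by acceptance: {p7} | {p1,p3,p4,p6,p8}.
Refine {p1,p3,p4,p6,p8} on symbol a: members go to different blocks, giving {p3,p4,p6} and {p1,p8}.
Refine {p3,p4,p6} on symbol a: members go to different blocks, giving {p3,p4} and {p6}.
No further refinement is possible. Final partition (4 blocks): {p7} | {p3,p4} | {p1,p8} | {p6}.
State p4 belongs to the block {p3,p4}, which has 2 states.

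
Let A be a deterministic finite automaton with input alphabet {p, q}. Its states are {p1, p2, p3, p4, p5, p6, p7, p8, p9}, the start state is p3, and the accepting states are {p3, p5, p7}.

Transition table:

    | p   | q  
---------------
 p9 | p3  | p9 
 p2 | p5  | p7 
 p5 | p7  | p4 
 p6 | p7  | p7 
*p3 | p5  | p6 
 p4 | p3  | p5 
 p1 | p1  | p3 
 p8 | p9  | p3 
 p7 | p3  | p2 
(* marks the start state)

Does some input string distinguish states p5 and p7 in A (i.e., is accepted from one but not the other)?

Reachable states from the start: {p2,p3,p4,p5,p6,p7}. Unreachable: {p1,p8,p9} — drop them.
Initial partition by acceptance: {p3,p5,p7} | {p2,p4,p6}.
The partition is now stable with 2 blocks: {p3,p5,p7} | {p2,p4,p6}.
p5 and p7 lie in the same block of the stable partition, so they are equivalent — no string distinguishes them.

No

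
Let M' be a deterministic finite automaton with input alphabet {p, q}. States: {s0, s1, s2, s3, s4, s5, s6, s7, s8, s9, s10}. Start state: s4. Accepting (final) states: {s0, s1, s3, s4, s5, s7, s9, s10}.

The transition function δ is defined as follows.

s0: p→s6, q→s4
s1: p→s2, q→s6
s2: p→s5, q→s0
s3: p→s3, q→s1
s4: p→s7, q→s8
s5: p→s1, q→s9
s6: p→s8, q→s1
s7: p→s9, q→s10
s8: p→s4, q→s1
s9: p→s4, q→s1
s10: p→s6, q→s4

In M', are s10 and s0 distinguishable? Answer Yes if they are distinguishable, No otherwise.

Reachable states from the start: {s0,s1,s2,s4,s5,s6,s7,s8,s9,s10}. Unreachable: {s3} — drop them.
Initial partition by acceptance: {s0,s1,s4,s5,s7,s9,s10} | {s2,s6,s8}.
On input p, block {s0,s1,s4,s5,s7,s9,s10} splits into {s4,s5,s7,s9} and {s0,s1,s10}.
Refine {s4,s5,s7,s9} on symbol p: members go to different blocks, giving {s4,s7,s9} and {s5}.
On input q, block {s4,s7,s9} splits into {s7,s9} and {s4}.
Refine {s7,s9} on symbol p: members go to different blocks, giving {s7} and {s9}.
On input p, block {s2,s6,s8} splits into {s2} and {s6} and {s8}.
On input p, block {s0,s1,s10} splits into {s0,s10} and {s1}.
The partition is now stable with 9 blocks: {s7} | {s2} | {s0,s10} | {s5} | {s4} | {s9} | {s6} | {s8} | {s1}.
s10 and s0 lie in the same block of the stable partition, so they are equivalent — no string distinguishes them.

No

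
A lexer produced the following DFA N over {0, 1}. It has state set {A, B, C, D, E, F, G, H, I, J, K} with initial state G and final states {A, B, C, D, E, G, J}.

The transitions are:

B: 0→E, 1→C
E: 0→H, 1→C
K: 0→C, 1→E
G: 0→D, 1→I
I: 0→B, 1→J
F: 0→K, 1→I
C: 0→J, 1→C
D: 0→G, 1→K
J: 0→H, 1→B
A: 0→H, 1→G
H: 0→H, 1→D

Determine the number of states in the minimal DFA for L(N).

Reachable states from the start: {B,C,D,E,G,H,I,J,K}. Unreachable: {A,F} — drop them.
P0 = {B,C,D,E,G,J} | {H,I,K}.
Split {B,C,D,E,G,J} by δ(·,0) → {B,C,D,G} and {E,J}.
On input 0, block {B,C,D,G} splits into {B,C} and {D,G}.
On input 0, block {H,I,K} splits into {I,K} and {H}.
No further refinement is possible. Final partition (5 blocks): {B,C} | {I,K} | {E,J} | {D,G} | {H}.

5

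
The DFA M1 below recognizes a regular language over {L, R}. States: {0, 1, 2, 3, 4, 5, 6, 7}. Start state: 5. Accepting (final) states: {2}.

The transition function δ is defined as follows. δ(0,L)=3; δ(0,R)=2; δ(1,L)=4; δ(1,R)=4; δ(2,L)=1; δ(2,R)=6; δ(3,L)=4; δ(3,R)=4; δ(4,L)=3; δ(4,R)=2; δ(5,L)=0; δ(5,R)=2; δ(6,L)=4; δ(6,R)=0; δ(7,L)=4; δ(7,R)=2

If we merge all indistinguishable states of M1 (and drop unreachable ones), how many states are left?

States {7} cannot be reached from the start state, so discard them.
Start with accepting vs non-accepting: {2} | {0,1,3,4,5,6}.
Refine {0,1,3,4,5,6} on symbol R: members go to different blocks, giving {0,4,5} and {1,3,6}.
Refine {0,4,5} on symbol L: members go to different blocks, giving {0,4} and {5}.
The partition is now stable with 4 blocks: {2} | {0,4} | {1,3,6} | {5}.

4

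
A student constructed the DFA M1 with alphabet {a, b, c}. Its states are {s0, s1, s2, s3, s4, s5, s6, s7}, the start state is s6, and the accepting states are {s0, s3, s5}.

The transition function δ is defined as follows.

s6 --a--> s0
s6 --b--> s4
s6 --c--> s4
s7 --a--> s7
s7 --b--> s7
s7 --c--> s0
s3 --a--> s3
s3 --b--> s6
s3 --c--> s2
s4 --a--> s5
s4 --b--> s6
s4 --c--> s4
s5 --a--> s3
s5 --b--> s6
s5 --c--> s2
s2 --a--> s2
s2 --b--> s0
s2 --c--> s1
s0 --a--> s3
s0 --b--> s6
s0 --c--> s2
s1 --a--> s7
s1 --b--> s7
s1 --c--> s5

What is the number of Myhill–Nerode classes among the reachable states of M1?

4

All states are reachable from the start state.
P0 = {s0,s3,s5} | {s1,s2,s4,s6,s7}.
On input a, block {s1,s2,s4,s6,s7} splits into {s1,s2,s7} and {s4,s6}.
Refine {s1,s2,s7} on symbol b: members go to different blocks, giving {s1,s7} and {s2}.
Stable partition: {s0,s3,s5} | {s1,s7} | {s4,s6} | {s2} — 4 equivalence classes.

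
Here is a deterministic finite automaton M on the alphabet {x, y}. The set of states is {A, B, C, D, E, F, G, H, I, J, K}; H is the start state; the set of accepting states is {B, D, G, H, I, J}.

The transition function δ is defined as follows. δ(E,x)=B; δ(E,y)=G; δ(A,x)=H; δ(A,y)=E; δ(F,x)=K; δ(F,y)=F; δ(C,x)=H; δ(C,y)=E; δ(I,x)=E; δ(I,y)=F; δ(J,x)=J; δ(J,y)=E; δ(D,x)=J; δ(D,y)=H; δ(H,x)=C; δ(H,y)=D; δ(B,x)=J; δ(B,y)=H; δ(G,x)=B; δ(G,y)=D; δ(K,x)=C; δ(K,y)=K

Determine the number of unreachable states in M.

Starting at H and following transitions, the reachable set is {B, C, D, E, G, H, J}. That leaves A, F, I, K unreachable — 4 in total.

4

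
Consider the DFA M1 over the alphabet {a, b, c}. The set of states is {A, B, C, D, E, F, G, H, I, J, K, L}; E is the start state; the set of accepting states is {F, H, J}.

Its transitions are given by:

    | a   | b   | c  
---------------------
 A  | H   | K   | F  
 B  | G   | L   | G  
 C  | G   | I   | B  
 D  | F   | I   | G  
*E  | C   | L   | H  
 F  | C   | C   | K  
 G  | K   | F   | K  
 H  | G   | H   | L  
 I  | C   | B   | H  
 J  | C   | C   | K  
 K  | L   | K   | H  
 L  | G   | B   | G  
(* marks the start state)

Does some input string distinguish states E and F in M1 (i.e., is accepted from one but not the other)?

Yes

Reachable states from the start: {B,C,E,F,G,H,I,K,L}. Unreachable: {A,D,J} — drop them.
Initial partition by acceptance: {F,H} | {B,C,E,G,I,K,L}.
Split {F,H} by δ(·,b) → {F} and {H}.
Refine {B,C,E,G,I,K,L} on symbol b: members go to different blocks, giving {B,C,E,I,K,L} and {G}.
On input a, block {B,C,E,I,K,L} splits into {B,C,L} and {E,I,K}.
Refine {B,C,L} on symbol b: members go to different blocks, giving {B,L} and {C}.
Refine {E,I,K} on symbol a: members go to different blocks, giving {E,I} and {K}.
The partition is now stable with 7 blocks: {F} | {B,L} | {H} | {G} | {E,I} | {C} | {K}.
E and F end up in different blocks, so they are distinguishable. For instance, the string 'ε' is accepted from only F.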